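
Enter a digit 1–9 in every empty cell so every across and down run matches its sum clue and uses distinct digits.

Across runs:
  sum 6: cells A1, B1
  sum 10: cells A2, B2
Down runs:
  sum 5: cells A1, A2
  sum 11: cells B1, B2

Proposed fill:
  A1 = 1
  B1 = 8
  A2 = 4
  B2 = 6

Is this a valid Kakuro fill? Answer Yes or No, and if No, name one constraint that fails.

No — the across run A1–B1 sums to 9, not 6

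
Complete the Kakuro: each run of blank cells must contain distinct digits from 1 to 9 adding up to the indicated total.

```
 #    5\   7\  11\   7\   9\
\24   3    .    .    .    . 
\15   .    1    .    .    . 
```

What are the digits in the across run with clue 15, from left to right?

2 1 3 5 4

15 in 5 cells must be {1,2,3,4,5}.
R1C2 = 7 − 1 = 6 completes the 7 down.
R2C1 = 5 − 3 = 2 completes the 5 down.
Nothing is forced directly, so branch on R2C3, whose candidates are 3 or 4 or 5. If R2C3 = 4: then R1C3 would have to be in {1,2,4,5,8,9} for the 24 across but in {7} for the 11 down — contradiction. If R2C3 = 5: then R1C3 would have to be in {1,2,4,5,8,9} for the 24 across but in {6} for the 11 down — contradiction. So R2C3 = 3.
R1C3 = 11 − 3 = 8 completes the 11 down.
Nothing is forced directly, so branch on R2C4, whose candidates are 4 or 5. If R2C4 = 4: then R1C4 would have to be in {2,5} for the 24 across but in {3} for the 7 down — contradiction. So R2C4 = 5.
R1C4 = 7 − 5 = 2 completes the 7 down.
R1C5 = 24 − 19 = 5 completes the 24 across.
R2C5 = 15 − 11 = 4 completes the 15 across.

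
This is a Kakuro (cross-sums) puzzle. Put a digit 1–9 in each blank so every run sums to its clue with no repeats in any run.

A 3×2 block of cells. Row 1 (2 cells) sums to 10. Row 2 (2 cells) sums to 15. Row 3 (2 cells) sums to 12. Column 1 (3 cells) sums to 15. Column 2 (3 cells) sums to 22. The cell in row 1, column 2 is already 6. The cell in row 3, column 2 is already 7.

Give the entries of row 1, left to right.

(1,1) = 10 − 6 = 4 completes the 10 across.
(2,2) = 22 − 13 = 9 completes the 22 down.
(3,1) = 12 − 7 = 5 completes the 12 across.
(2,1) = 15 − 9 = 6 completes the 15 across.

4 6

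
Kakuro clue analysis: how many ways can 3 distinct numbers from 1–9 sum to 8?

2

3 distinct digits from 1–9 sum between 6 and 24.
Enumerating: {1,2,5}, {1,3,4}.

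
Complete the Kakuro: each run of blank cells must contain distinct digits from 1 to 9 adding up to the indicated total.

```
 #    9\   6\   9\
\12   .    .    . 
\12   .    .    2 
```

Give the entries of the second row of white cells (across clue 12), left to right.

R1C3 = 9 − 2 = 7 completes the 9 down.
No cell is forced outright now. R2C2 can only be 1 or 4 (the digits allowed by both its 12 across and its 6 down). If R2C2 = 1: then R1C2 would have to be in {1,2,3,4} for the 12 across but in {5} for the 6 down — contradiction. So R2C2 = 4.
R1C2 = 6 − 4 = 2 completes the 6 down.
R2C1 = 12 − 6 = 6 completes the 12 across.
R1C1 = 12 − 9 = 3 completes the 12 across.

6, 4, 2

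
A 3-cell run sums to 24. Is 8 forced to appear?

Yes

The only way to make 24 from 3 distinct digits is {7,8,9}, which contains 8.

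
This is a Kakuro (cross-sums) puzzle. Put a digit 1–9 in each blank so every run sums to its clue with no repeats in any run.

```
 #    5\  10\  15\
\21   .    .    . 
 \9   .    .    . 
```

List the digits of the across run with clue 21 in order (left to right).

4 8 9

The 21 across and the 5 down share only 4, so R1C1 = 4.
R2C1 = 5 − 4 = 1 completes the 5 down.
Given what's placed, R2C3 must be 6 to fit the 9 across and 15 down.
R1C3 = 15 − 6 = 9 completes the 15 down.
R2C2 = 9 − 7 = 2 completes the 9 across.
R1C2 = 21 − 13 = 8 completes the 21 across.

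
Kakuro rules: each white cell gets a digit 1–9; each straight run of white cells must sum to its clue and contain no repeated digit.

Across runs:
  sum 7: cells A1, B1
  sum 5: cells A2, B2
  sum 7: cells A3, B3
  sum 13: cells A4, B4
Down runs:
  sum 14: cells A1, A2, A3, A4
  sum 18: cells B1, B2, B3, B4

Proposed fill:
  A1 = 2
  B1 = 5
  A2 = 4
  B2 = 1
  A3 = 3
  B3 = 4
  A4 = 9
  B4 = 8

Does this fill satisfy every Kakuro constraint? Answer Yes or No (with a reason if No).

No — the across run A4–B4 sums to 17, not 13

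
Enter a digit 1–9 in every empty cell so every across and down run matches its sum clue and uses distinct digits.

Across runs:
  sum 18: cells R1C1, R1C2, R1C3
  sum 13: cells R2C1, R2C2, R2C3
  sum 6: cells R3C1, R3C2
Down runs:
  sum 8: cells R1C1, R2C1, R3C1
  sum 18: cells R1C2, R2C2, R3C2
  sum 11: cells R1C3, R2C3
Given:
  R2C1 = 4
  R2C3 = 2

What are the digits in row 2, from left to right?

4 7 2

R1C3 = 11 − 2 = 9 completes the 11 down.
R2C2 = 13 − 6 = 7 completes the 13 across.
R3C1 = 1: the only remaining digit allowed by both the 6 across and the 8 down.
R3C2 = 6 − 1 = 5 completes the 6 across.
R1C1 = 8 − 5 = 3 completes the 8 down.
R1C2 = 18 − 12 = 6 completes the 18 across.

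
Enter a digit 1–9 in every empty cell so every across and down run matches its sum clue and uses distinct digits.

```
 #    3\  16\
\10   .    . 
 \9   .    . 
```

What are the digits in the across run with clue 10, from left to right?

1 9

3 in 2 cells must be {1,2}; 16 in 2 cells must be {7,9}.
The 9 across and the 16 down share only 7, so R2C2 = 7.
R1C2 = 16 − 7 = 9 completes the 16 down.
R2C1 = 9 − 7 = 2 completes the 9 across.
R1C1 = 10 − 9 = 1 completes the 10 across.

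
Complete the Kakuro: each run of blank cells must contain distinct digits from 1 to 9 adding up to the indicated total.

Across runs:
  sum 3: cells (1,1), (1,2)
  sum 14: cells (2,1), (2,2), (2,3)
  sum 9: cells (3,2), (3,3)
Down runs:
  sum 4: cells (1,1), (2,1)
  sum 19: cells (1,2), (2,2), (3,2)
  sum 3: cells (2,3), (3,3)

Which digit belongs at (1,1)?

1

3 in 2 cells must be {1,2}; 4 in 2 cells must be {1,3}.
The 3 across and the 4 down share only 1, so (1,1) = 1.
(1,2) = 3 − 1 = 2 completes the 3 across.
(2,1) = 4 − 1 = 3 completes the 4 down.
(2,2) = 9: the only remaining digit allowed by both the 14 across and the 19 down.
(2,3) = 14 − 12 = 2 completes the 14 across.
(3,2) = 19 − 11 = 8 completes the 19 down.
(3,3) = 9 − 8 = 1 completes the 9 across.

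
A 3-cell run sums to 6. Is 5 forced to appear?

No

The only way to make 6 from 3 distinct digits is {1,2,3}, which does not contain 5.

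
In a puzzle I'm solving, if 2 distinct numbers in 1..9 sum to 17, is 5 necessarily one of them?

No

The only way to make 17 from 2 distinct digits is {8,9}, which does not contain 5.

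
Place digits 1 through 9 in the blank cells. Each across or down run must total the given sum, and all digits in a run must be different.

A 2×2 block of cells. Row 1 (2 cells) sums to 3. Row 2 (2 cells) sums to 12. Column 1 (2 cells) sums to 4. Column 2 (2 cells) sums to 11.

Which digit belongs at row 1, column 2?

2

3 in 2 cells must be {1,2}; 4 in 2 cells must be {1,3}.
The 3 across and the 4 down share only 1, so (1,1) = 1.
(1,2) = 3 − 1 = 2 completes the 3 across.
(2,1) = 4 − 1 = 3 completes the 4 down.
(2,2) = 12 − 3 = 9 completes the 12 across.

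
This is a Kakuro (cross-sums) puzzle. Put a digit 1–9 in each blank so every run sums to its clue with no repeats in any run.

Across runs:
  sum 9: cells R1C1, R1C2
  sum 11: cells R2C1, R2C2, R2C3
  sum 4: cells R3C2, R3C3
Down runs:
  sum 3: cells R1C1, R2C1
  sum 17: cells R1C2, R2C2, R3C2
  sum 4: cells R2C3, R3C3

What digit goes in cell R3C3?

1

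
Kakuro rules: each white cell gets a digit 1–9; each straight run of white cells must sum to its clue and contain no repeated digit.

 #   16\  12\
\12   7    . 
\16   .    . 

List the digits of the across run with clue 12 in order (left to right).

7 5

16 in 2 cells must be {7,9}.
R1C2 = 12 − 7 = 5 completes the 12 across.
R2C1 = 16 − 7 = 9 completes the 16 down.
R2C2 = 16 − 9 = 7 completes the 16 across.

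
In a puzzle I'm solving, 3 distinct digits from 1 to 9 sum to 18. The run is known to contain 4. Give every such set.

3 distinct digits from 1–9 sum between 6 and 24.
Keeping only sets containing 4.

{4,5,9}; {4,6,8}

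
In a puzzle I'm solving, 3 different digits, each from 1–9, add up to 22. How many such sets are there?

2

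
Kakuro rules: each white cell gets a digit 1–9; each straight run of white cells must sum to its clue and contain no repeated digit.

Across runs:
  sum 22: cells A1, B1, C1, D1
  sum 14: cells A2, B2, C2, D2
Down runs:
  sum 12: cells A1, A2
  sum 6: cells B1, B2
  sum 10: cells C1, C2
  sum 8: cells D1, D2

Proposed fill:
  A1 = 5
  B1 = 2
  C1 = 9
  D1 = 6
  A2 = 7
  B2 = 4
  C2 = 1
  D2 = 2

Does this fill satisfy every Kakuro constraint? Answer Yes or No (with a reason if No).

Yes

Across: 5+2+9+6=22; 7+4+1+2=14. Down: 5+7=12; 2+4=6; 9+1=10; 6+2=8. No digit repeats within any run.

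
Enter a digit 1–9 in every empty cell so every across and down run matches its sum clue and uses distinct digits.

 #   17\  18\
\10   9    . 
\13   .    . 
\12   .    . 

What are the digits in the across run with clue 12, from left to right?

3 9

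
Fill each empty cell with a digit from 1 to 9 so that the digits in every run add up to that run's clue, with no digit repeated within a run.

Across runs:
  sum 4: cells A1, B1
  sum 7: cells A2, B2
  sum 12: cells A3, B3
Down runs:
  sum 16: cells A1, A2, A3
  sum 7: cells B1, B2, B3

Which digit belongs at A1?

3

4 in 2 cells must be {1,3}; 7 in 3 cells must be {1,2,4}.
The 4 across and the 7 down share only 1, so B1 = 1.
Given what's placed, B3 must be 4 to fit the 12 across and 7 down.
A1 = 4 − 1 = 3 completes the 4 across.
B2 = 7 − 5 = 2 completes the 7 down.
A3 = 12 − 4 = 8 completes the 12 across.
A2 = 7 − 2 = 5 completes the 7 across.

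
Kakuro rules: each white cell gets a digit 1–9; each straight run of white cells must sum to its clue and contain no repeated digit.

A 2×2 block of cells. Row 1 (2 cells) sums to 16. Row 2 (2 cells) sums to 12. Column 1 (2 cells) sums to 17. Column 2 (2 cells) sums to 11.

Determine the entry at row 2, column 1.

8

16 in 2 cells must be {7,9}; 17 in 2 cells must be {8,9}.
The 16 across and the 17 down share only 9, so (1,1) = 9.
(1,2) = 16 − 9 = 7 completes the 16 across.
(2,1) = 17 − 9 = 8 completes the 17 down.
(2,2) = 12 − 8 = 4 completes the 12 across.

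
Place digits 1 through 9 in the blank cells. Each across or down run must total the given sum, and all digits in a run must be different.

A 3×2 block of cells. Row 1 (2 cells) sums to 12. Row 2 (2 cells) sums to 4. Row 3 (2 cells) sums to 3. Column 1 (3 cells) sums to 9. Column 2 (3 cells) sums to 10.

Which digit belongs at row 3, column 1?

4 in 2 cells must be {1,3}; 3 in 2 cells must be {1,2}.
Nothing is forced directly, so branch on (3,1), whose candidates are 1 or 2. If (3,1) = 2: that forces (3,2) = 1, (2,2) = 3, after which (1,2) would have to be in {3,4,5,7,8,9} for the 12 across but in {6} for the 10 down — contradiction. So (3,1) = 1.
Given what's placed, (2,1) must be 3 to fit the 4 across and 9 down.
(2,2) = 4 − 3 = 1 completes the 4 across.
(3,2) = 3 − 1 = 2 completes the 3 across.
(1,1) = 9 − 4 = 5 completes the 9 down.
(1,2) = 12 − 5 = 7 completes the 12 across.

1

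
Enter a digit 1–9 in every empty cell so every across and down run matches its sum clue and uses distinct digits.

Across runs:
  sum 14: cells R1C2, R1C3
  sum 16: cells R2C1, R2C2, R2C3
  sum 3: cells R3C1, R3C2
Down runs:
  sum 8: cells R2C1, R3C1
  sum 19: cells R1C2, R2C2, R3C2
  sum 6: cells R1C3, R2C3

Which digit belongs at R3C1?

3 in 2 cells must be {1,2}.
The 14 across and the 6 down share only 5, so R1C3 = 5.
R2C3 = 6 − 5 = 1 completes the 6 down.
Intersecting the 3 across with the 19 down forces R3C2 = 2.
R1C2 = 14 − 5 = 9 completes the 14 across.
R2C2 = 19 − 11 = 8 completes the 19 down.
R3C1 = 3 − 2 = 1 completes the 3 across.
R2C1 = 16 − 9 = 7 completes the 16 across.

1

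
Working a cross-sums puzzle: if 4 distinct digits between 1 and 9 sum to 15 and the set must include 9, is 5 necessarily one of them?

The only way to make 15 from 4 distinct digits under that restriction is {1,2,3,9}, which does not contain 5.

No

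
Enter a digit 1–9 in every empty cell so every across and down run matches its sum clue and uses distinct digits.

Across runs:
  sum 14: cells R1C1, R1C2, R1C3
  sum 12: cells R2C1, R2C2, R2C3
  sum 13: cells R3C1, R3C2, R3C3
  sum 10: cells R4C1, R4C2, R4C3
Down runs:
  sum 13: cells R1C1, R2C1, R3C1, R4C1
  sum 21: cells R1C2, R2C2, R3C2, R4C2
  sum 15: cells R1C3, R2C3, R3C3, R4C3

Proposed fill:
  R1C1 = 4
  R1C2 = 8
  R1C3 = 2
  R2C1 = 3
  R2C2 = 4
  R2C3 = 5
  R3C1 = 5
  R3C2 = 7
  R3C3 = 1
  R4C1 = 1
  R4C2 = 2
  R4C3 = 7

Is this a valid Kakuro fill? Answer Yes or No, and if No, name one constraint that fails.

Yes

Across: 4+8+2=14; 3+4+5=12; 5+7+1=13; 1+2+7=10. Down: 4+3+5+1=13; 8+4+7+2=21; 2+5+1+7=15. No digit repeats within any run.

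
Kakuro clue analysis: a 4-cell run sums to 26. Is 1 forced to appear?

Counterexample: {2,7,8,9} sums to 26 without using 1.

No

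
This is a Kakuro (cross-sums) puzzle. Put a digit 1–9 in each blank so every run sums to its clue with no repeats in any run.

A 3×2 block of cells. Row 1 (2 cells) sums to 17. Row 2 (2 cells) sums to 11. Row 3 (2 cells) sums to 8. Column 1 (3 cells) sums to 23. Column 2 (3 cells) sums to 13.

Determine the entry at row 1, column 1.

17 in 2 cells must be {8,9}; 23 in 3 cells must be {6,8,9}.
The 8 across and the 23 down share only 6, so (3,1) = 6.
(3,2) = 8 − 6 = 2 completes the 8 across.
Given what's placed, (1,2) must be 8 to fit the 17 across and 13 down.
(2,2) = 13 − 10 = 3 completes the 13 down.
(1,1) = 17 − 8 = 9 completes the 17 across.
(2,1) = 11 − 3 = 8 completes the 11 across.

9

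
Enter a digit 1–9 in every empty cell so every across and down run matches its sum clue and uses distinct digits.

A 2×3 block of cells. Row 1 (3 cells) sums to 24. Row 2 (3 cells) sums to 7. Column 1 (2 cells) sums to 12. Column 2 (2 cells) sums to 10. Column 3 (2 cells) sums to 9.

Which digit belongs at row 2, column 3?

2

24 in 3 cells must be {7,8,9}; 7 in 3 cells must be {1,2,4}.
The 7 across and the 12 down share only 4, so (2,1) = 4.
(1,1) = 12 − 4 = 8 completes the 12 down.
Given what's placed, (1,3) must be 7 to fit the 24 across and 9 down.
(2,3) = 9 − 7 = 2 completes the 9 down.
(1,2) = 24 − 15 = 9 completes the 24 across.
(2,2) = 7 − 6 = 1 completes the 7 across.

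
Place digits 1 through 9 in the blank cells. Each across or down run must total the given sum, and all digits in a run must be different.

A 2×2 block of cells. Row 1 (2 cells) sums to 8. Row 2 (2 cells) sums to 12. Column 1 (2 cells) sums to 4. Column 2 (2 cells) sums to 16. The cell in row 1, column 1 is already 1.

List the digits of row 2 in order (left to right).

3 9

4 in 2 cells must be {1,3}; 16 in 2 cells must be {7,9}.
(1,2) = 8 − 1 = 7 completes the 8 across.
(2,1) = 4 − 1 = 3 completes the 4 down.
(2,2) = 12 − 3 = 9 completes the 12 across.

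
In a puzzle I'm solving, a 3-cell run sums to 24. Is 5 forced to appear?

The only way to make 24 from 3 distinct digits is {7,8,9}, which does not contain 5.

No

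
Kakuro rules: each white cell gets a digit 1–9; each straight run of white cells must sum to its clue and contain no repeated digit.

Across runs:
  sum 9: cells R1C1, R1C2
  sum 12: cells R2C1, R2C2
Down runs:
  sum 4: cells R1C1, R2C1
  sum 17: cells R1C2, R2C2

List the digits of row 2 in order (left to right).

3, 9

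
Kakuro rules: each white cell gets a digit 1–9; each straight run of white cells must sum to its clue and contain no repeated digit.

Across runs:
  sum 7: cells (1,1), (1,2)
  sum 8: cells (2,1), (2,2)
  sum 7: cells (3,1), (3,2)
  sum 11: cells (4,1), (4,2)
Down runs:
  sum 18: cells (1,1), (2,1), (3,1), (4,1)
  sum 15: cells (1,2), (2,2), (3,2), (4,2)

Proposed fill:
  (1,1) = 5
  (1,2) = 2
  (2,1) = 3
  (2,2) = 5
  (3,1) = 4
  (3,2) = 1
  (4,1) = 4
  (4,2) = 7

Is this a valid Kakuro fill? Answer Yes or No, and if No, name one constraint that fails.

No — the across run (3,1)–(3,2) sums to 5, not 7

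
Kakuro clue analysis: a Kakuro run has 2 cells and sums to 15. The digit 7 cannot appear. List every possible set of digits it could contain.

2 distinct digits from 1–9 sum between 3 and 17.
Dropping sets that contain 7.
Only one set works: {6,9}.

{6,9}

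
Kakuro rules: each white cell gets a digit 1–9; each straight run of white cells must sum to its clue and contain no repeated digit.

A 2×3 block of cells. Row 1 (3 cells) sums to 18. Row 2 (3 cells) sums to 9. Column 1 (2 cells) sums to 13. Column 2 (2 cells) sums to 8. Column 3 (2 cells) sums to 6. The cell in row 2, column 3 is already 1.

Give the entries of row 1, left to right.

(1,3) = 6 − 1 = 5 completes the 6 down.
Nothing is forced directly, so branch on (2,1), whose candidates are 5 or 6. If (2,1) = 5: then (1,1) would have to be in {4,6,7,9} for the 18 across but in {8} for the 13 down — contradiction. So (2,1) = 6.
(1,1) = 13 − 6 = 7 completes the 13 down.
(1,2) = 18 − 12 = 6 completes the 18 across.
(2,2) = 9 − 7 = 2 completes the 9 across.

7 6 5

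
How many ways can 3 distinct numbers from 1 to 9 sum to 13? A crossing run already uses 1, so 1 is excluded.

4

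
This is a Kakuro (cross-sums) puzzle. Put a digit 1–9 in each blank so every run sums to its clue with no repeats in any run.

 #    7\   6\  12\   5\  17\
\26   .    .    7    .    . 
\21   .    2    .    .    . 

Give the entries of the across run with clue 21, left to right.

17 in 2 cells must be {8,9}.
R1C2 = 6 − 2 = 4 completes the 6 down.
R2C3 = 12 − 7 = 5 completes the 12 down.
R2C5 = 9: the only remaining digit allowed by both the 21 across and the 17 down.
R1C5 = 17 − 9 = 8 completes the 17 down.
No cell is forced outright now. R2C1 can only be 1 or 4 (the digits allowed by both its 21 across and its 7 down). If R2C1 = 4: then R1C1 would have to be in {1,2,5,6} for the 26 across but in {3} for the 7 down — contradiction. So R2C1 = 1.
R1C1 = 7 − 1 = 6 completes the 7 down.
R1C4 = 26 − 25 = 1 completes the 26 across.
R2C4 = 21 − 17 = 4 completes the 21 across.

1, 2, 5, 4, 9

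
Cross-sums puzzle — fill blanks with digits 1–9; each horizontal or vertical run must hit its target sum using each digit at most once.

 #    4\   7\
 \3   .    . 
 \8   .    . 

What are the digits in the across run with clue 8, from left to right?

3 in 2 cells must be {1,2}; 4 in 2 cells must be {1,3}.
The 3 across and the 4 down share only 1, so R1C1 = 1.
R1C2 = 3 − 1 = 2 completes the 3 across.
R2C1 = 4 − 1 = 3 completes the 4 down.
R2C2 = 8 − 3 = 5 completes the 8 across.

3, 5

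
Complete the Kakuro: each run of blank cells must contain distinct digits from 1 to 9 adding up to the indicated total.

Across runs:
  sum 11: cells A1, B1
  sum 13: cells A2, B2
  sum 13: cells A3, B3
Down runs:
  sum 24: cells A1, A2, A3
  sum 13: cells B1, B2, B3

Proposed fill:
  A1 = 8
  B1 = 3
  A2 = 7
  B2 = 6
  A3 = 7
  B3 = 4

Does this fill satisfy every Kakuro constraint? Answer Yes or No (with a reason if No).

No — the across run A3–B3 sums to 11, not 13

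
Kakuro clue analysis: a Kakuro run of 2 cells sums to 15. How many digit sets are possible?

2

2 distinct digits from 1–9 sum between 3 and 17.
Enumerating: {6,9}, {7,8}.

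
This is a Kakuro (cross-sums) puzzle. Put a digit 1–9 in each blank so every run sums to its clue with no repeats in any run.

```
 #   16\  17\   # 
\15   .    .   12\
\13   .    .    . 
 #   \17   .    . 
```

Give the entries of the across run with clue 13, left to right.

17 in 2 cells must be {8,9}; 16 in 2 cells must be {7,9}.
Nothing is forced directly, so branch on R1C1, whose candidates are 7 or 9. If R1C1 = 7: that forces R1C2 = 8, R2C1 = 9, R2C2 = 3, after which R2C3 would have to be in {1} for the 13 across but in {3,4,5,7,8,9} for the 12 down — contradiction. So R1C1 = 9.
R1C2 = 15 − 9 = 6 completes the 15 across.
R2C1 = 16 − 9 = 7 completes the 16 down.
No cell is forced outright now. R2C2 can only be 2 or 4 (the digits allowed by both its 13 across and its 17 down). If R2C2 = 4: then R2C3 would have to be in {2} for the 13 across but in {3,4,5,7,8,9} for the 12 down — contradiction. So R2C2 = 2.
R2C3 = 13 − 9 = 4 completes the 13 across.
R3C2 = 17 − 8 = 9 completes the 17 down.
R3C3 = 17 − 9 = 8 completes the 17 across.

7 2 4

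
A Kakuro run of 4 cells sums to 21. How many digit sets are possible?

4 distinct digits from 1–9 sum between 10 and 30.

11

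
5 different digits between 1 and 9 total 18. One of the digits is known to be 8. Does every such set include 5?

No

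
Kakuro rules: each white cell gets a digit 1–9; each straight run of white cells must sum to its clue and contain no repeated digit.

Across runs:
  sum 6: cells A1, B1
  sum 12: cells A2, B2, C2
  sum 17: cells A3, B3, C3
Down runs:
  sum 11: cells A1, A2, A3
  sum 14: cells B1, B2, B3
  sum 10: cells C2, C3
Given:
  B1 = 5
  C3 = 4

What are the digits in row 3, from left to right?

6 7 4

A1 = 6 − 5 = 1 completes the 6 across.
C2 = 10 − 4 = 6 completes the 10 down.
No cell is forced outright now. A2 can only be 2 or 4 (the digits allowed by both its 12 across and its 11 down). If A2 = 2: then B2 would have to be in {4} for the 12 across but in {1,2,3,6,7,8} for the 14 down — contradiction. So A2 = 4.
B2 = 12 − 10 = 2 completes the 12 across.
A3 = 11 − 5 = 6 completes the 11 down.
B3 = 17 − 10 = 7 completes the 17 across.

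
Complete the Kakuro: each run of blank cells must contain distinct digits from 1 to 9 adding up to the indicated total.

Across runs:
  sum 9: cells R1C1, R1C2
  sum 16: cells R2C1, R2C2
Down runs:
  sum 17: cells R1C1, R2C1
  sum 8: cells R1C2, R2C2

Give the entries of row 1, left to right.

16 in 2 cells must be {7,9}; 17 in 2 cells must be {8,9}.
The 9 across and the 17 down share only 8, so R1C1 = 8.
R1C2 = 9 − 8 = 1 completes the 9 across.
R2C1 = 17 − 8 = 9 completes the 17 down.
R2C2 = 16 − 9 = 7 completes the 16 across.

8 1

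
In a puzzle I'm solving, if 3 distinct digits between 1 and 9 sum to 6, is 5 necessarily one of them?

The only way to make 6 from 3 distinct digits is {1,2,3}, which does not contain 5.

No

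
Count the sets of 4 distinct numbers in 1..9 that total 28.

2

4 distinct digits from 1–9 sum between 10 and 30.
Enumerating: {4,7,8,9}, {5,6,8,9}.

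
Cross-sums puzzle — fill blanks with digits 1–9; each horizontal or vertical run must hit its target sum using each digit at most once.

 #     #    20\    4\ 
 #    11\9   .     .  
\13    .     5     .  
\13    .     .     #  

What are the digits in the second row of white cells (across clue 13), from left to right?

4 in 2 cells must be {1,3}.
R2C3 = 1: the only remaining digit allowed by both the 13 across and the 4 down.
R1C3 = 4 − 1 = 3 completes the 4 down.
R2C1 = 13 − 6 = 7 completes the 13 across.
R3C1 = 11 − 7 = 4 completes the 11 down.
R3C2 = 13 − 4 = 9 completes the 13 across.
R1C2 = 9 − 3 = 6 completes the 9 across.

7 5 1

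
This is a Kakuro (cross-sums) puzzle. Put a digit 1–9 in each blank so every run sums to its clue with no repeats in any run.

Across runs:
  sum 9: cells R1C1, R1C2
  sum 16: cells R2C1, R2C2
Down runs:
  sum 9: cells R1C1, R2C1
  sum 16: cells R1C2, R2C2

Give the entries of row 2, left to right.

7 9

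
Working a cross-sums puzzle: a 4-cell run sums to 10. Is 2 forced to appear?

Yes

The only way to make 10 from 4 distinct digits is {1,2,3,4}, which contains 2.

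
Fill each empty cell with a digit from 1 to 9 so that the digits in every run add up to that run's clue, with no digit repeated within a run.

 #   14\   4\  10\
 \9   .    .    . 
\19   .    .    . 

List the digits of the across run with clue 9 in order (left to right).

4 in 2 cells must be {1,3}.
The 19 across and the 4 down share only 3, so R2C2 = 3.
R1C2 = 4 − 3 = 1 completes the 4 down.
Given what's placed, R2C1 must be 9 to fit the 19 across and 14 down.
R2C3 = 19 − 12 = 7 completes the 19 across.
R1C1 = 14 − 9 = 5 completes the 14 down.
R1C3 = 9 − 6 = 3 completes the 9 across.

5 1 3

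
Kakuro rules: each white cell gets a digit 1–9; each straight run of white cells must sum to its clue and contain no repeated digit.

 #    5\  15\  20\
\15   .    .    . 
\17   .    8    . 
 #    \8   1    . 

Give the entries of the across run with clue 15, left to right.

1 6 8

R1C2 = 15 − 9 = 6 completes the 15 down.
R3C3 = 8 − 1 = 7 completes the 8 across.
Nothing is forced directly, so branch on R2C3, whose candidates are 4 or 5. If R2C3 = 4: then R1C3 would have to be in {1,2,4,5,7,8} for the 15 across but in {9} for the 20 down — contradiction. So R2C3 = 5.
R1C3 = 20 − 12 = 8 completes the 20 down.
R2C1 = 17 − 13 = 4 completes the 17 across.
R1C1 = 15 − 14 = 1 completes the 15 across.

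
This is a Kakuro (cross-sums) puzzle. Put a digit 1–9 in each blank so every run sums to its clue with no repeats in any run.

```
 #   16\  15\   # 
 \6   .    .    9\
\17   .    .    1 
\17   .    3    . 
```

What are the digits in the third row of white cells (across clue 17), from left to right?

R2C2 = 7: the only remaining digit allowed by both the 17 across and the 15 down.
R3C3 = 9 − 1 = 8 completes the 9 down.
R1C2 = 15 − 10 = 5 completes the 15 down.
R2C1 = 17 − 8 = 9 completes the 17 across.
R3C1 = 17 − 11 = 6 completes the 17 across.
R1C1 = 6 − 5 = 1 completes the 6 across.

6 3 8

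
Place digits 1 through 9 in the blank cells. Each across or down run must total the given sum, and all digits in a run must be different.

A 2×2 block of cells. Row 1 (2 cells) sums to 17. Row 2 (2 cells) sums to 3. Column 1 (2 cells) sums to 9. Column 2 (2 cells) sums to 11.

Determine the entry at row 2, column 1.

17 in 2 cells must be {8,9}; 3 in 2 cells must be {1,2}.
The 17 across and the 9 down share only 8, so (1,1) = 8.
(1,2) = 17 − 8 = 9 completes the 17 across.
(2,1) = 9 − 8 = 1 completes the 9 down.
(2,2) = 3 − 1 = 2 completes the 3 across.

1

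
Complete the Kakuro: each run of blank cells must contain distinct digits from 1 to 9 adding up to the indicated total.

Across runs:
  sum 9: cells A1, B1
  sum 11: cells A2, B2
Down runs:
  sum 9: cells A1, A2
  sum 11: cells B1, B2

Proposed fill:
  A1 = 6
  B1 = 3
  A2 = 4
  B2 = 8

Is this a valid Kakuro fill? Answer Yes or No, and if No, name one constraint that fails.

No — the down run A1–A2 sums to 10, not 9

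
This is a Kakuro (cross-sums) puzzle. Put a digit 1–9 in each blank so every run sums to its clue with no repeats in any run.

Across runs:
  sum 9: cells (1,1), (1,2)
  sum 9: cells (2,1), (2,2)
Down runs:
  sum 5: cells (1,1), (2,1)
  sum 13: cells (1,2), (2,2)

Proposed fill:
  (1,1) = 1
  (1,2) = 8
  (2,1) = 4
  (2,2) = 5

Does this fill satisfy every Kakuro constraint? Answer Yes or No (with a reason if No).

Yes

Across: 1+8=9; 4+5=9. Down: 1+4=5; 8+5=13. No digit repeats within any run.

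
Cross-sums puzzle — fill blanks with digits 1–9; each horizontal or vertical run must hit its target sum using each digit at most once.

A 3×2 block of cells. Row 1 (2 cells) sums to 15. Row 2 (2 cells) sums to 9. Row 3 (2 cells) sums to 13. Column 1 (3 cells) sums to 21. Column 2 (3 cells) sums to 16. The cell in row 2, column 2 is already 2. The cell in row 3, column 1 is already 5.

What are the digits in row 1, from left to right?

9 6

(2,1) = 9 − 2 = 7 completes the 9 across.
(3,2) = 13 − 5 = 8 completes the 13 across.
(1,1) = 21 − 12 = 9 completes the 21 down.
(1,2) = 15 − 9 = 6 completes the 15 across.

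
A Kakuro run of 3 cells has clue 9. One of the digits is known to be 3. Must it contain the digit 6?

Counterexample: {1,3,5} sums to 9 under that restriction without using 6.

No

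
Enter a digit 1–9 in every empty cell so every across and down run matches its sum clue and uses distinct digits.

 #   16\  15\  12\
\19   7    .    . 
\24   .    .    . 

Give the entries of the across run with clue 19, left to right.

24 in 3 cells must be {7,8,9}; 16 in 2 cells must be {7,9}.
R2C1 = 16 − 7 = 9 completes the 16 down.
Nothing is forced directly, so branch on R2C2, whose candidates are 7 or 8. If R2C2 = 8: then R1C2 would have to be in {3,4,8,9} for the 19 across but in {7} for the 15 down — contradiction. So R2C2 = 7.
R1C2 = 15 − 7 = 8 completes the 15 down.
R1C3 = 19 − 15 = 4 completes the 19 across.
R2C3 = 24 − 16 = 8 completes the 24 across.

7 8 4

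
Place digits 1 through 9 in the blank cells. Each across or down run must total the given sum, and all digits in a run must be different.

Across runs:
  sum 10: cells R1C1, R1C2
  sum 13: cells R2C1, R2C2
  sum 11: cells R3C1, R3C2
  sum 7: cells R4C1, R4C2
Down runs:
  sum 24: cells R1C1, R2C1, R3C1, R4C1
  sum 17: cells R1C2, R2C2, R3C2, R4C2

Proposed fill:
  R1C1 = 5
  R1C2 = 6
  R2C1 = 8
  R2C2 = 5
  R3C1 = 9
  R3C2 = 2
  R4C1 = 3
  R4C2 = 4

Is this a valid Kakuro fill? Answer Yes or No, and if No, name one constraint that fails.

No — the across run R1C1–R1C2 sums to 11, not 10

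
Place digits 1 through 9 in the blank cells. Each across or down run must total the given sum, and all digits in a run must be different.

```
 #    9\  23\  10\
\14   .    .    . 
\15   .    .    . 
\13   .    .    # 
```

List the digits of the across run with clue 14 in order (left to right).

3 9 2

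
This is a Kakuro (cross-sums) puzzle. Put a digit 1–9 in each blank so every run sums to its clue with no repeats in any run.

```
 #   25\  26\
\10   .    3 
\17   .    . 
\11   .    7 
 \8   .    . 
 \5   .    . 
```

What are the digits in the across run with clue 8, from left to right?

2, 6

17 in 2 cells must be {8,9}.
R1C1 = 10 − 3 = 7 completes the 10 across.
R3C1 = 11 − 7 = 4 completes the 11 across.
No cell is forced outright now. R2C1 can only be 8 or 9 (the digits allowed by both its 17 across and its 25 down). If R2C1 = 8: that forces R2C2 = 9, R5C1 = 1, after which R5C2 would have to be in {4} for the 5 across but in {1,2,5,6} for the 26 down — contradiction. So R2C1 = 9.
R2C2 = 17 − 9 = 8 completes the 17 across.
Given what's placed, R5C2 must be 2 to fit the 5 across and 26 down.
R4C2 = 26 − 20 = 6 completes the 26 down.
R5C1 = 5 − 2 = 3 completes the 5 across.
R4C1 = 8 − 6 = 2 completes the 8 across.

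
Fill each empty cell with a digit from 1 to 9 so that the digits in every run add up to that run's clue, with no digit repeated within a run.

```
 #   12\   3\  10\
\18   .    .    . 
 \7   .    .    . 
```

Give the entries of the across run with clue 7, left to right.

4 2 1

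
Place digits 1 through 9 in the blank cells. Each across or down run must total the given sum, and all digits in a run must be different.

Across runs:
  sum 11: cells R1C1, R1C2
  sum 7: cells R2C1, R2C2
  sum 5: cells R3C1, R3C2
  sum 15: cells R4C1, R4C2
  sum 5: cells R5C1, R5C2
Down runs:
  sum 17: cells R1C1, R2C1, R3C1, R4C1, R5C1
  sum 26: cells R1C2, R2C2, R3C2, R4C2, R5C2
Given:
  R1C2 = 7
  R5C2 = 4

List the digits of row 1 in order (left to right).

4 7

R1C1 = 11 − 7 = 4 completes the 11 across.
Given what's placed, R4C1 must be 7 to fit the 15 across and 17 down.
R4C2 = 15 − 7 = 8 completes the 15 across.
R5C1 = 5 − 4 = 1 completes the 5 across.
No cell is forced outright now. R2C1 can only be 2 or 3 (the digits allowed by both its 7 across and its 17 down). If R2C1 = 3: then R2C2 would have to be in {4} for the 7 across but in {1,2,5,6} for the 26 down — contradiction. So R2C1 = 2.
R2C2 = 7 − 2 = 5 completes the 7 across.
R3C1 = 17 − 14 = 3 completes the 17 down.
R3C2 = 5 − 3 = 2 completes the 5 across.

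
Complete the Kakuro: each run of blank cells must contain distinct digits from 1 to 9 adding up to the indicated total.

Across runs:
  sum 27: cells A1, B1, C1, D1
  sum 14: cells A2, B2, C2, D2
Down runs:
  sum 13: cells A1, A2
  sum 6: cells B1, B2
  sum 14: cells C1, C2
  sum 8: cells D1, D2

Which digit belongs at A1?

Nothing is forced directly, so branch on B1, whose candidates are 4 or 5. If B1 = 4: that forces D1 = 6, B2 = 2, after which D2 would have to be in {1,3,4,5,6,7,8} for the 14 across but in {2} for the 8 down — contradiction. So B1 = 5.
B2 = 6 − 5 = 1 completes the 6 down.
Nothing is forced directly, so branch on D1, whose candidates are 6 or 7. If D1 = 7: then D2 would have to be in {2,3,4,5,6,7,8} for the 14 across but in {1} for the 8 down — contradiction. So D1 = 6.
C1 = 9: the only remaining digit allowed by both the 27 across and the 14 down.
C2 = 14 − 9 = 5 completes the 14 down.
D2 = 8 − 6 = 2 completes the 8 down.
A1 = 27 − 20 = 7 completes the 27 across.
A2 = 14 − 8 = 6 completes the 14 across.

7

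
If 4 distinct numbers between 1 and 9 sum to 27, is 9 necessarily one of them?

Every partition of 27 into 4 distinct digits includes 9: {3,7,8,9}, {4,6,8,9}, {5,6,7,9}.

Yes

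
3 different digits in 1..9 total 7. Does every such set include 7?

No

The only way to make 7 from 3 distinct digits is {1,2,4}, which does not contain 7.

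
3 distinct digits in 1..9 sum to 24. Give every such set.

3 distinct digits from 1–9 sum between 6 and 24.
Only one set works: {7,8,9}.

{7,8,9}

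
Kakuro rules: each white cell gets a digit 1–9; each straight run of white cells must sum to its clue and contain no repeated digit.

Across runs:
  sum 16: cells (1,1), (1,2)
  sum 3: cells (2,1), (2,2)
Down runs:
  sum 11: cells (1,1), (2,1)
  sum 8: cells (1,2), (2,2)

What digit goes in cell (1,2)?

16 in 2 cells must be {7,9}; 3 in 2 cells must be {1,2}.
The 16 across and the 8 down share only 7, so (1,2) = 7.
The 3 across and the 11 down share only 2, so (2,1) = 2.
(2,2) = 3 − 2 = 1 completes the 3 across.
(1,1) = 16 − 7 = 9 completes the 16 across.

7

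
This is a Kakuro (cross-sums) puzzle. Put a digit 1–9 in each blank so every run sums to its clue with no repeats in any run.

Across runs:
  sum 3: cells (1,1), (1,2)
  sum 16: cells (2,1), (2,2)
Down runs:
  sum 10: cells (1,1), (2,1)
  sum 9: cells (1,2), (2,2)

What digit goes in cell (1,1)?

1

3 in 2 cells must be {1,2}; 16 in 2 cells must be {7,9}.
The 16 across and the 9 down share only 7, so (2,2) = 7.
(1,2) = 9 − 7 = 2 completes the 9 down.
(2,1) = 16 − 7 = 9 completes the 16 across.
(1,1) = 3 − 2 = 1 completes the 3 across.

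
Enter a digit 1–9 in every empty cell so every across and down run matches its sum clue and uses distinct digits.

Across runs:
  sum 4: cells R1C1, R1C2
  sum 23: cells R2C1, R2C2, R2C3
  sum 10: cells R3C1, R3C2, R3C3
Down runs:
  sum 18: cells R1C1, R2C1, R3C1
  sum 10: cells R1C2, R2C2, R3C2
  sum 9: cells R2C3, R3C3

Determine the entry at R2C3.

8

4 in 2 cells must be {1,3}; 23 in 3 cells must be {6,8,9}.
Only 6 fits R2C2 under both its across sum 23 and down sum 10.
Given what's placed, R2C3 must be 8 to fit the 23 across and 9 down.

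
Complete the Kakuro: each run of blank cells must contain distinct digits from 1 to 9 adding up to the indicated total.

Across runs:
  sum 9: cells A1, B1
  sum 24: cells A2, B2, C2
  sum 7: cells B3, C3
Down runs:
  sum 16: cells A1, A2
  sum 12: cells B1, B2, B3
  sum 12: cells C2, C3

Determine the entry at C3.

24 in 3 cells must be {7,8,9}; 16 in 2 cells must be {7,9}.
The 9 across and the 16 down share only 7, so A1 = 7.
B1 = 9 − 7 = 2 completes the 9 across.
A2 = 16 − 7 = 9 completes the 16 down.
B2 = 7: the only remaining digit allowed by both the 24 across and the 12 down.
C2 = 24 − 16 = 8 completes the 24 across.
B3 = 12 − 9 = 3 completes the 12 down.
C3 = 7 − 3 = 4 completes the 7 across.

4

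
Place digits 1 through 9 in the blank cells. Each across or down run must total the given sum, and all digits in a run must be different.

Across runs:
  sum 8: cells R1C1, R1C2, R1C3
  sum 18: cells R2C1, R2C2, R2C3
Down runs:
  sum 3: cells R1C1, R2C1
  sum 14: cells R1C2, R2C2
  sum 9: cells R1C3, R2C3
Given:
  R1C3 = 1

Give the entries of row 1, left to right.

3 in 2 cells must be {1,2}.
Given what's placed, R1C1 must be 2 to fit the 8 across and 3 down.
R1C2 = 8 − 3 = 5 completes the 8 across.
R2C1 = 3 − 2 = 1 completes the 3 down.
R2C2 = 14 − 5 = 9 completes the 14 down.
R2C3 = 18 − 10 = 8 completes the 18 across.

2 5 1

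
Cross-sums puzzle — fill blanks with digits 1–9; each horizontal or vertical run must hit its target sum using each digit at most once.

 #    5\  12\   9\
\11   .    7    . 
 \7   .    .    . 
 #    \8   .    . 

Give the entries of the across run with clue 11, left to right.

1, 7, 3

7 in 3 cells must be {1,2,4}.
Nothing is forced directly, so branch on R1C1, whose candidates are 1 or 3. If R1C1 = 3: that forces R1C3 = 1, R2C1 = 2, after which R2C3 would have to be in {1,4} for the 7 across but in {2,3,5,6} for the 9 down — contradiction. So R1C1 = 1.
R1C3 = 11 − 8 = 3 completes the 11 across.
R2C1 = 5 − 1 = 4 completes the 5 down.
No cell is forced outright now. R2C2 can only be 1 or 2 (the digits allowed by both its 7 across and its 12 down). If R2C2 = 1: that forces R2C3 = 2, after which R3C2 would have to be in {1,2,3,5,6,7} for the 8 across but in {4} for the 12 down — contradiction. So R2C2 = 2.
R2C3 = 7 − 6 = 1 completes the 7 across.
R3C2 = 12 − 9 = 3 completes the 12 down.
R3C3 = 8 − 3 = 5 completes the 8 across.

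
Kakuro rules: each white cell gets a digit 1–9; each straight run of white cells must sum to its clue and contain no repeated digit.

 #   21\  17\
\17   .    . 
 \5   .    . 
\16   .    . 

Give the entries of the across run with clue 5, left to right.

4 1

17 in 2 cells must be {8,9}; 16 in 2 cells must be {7,9}.
The 5 across and the 21 down share only 4, so R2C1 = 4.
R2C2 = 5 − 4 = 1 completes the 5 across.
Given what's placed, R3C1 must be 9 to fit the 16 across and 21 down.
R3C2 = 16 − 9 = 7 completes the 16 across.
R1C1 = 21 − 13 = 8 completes the 21 down.
R1C2 = 17 − 8 = 9 completes the 17 across.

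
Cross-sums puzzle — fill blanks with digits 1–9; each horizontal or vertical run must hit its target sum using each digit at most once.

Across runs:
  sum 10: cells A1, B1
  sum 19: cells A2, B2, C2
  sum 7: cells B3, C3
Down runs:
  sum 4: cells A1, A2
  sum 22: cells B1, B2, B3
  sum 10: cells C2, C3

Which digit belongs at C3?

1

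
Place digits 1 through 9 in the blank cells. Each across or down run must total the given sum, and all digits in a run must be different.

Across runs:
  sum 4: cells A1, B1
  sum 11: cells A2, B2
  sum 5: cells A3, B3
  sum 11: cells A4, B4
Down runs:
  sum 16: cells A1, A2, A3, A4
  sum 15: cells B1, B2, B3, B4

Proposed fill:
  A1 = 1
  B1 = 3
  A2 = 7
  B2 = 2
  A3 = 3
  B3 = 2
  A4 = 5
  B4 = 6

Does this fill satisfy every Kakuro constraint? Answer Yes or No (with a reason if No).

No — the down run B1–B4 sums to 13, not 15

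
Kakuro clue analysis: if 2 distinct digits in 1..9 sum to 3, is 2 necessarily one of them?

The only way to make 3 from 2 distinct digits is {1,2}, which contains 2.

Yes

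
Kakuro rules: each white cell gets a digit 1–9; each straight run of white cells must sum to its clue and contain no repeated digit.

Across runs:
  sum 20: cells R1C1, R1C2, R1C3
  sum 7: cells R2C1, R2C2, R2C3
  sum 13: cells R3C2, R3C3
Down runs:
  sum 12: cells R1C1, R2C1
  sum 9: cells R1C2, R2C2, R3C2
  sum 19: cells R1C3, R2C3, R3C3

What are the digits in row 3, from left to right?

5 8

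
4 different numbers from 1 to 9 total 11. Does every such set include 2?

Yes

The only way to make 11 from 4 distinct digits is {1,2,3,5}, which contains 2.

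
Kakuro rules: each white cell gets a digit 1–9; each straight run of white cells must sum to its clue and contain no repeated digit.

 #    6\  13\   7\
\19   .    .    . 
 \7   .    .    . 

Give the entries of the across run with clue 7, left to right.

2 4 1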